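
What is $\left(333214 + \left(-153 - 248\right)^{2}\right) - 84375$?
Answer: $409640$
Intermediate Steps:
$\left(333214 + \left(-153 - 248\right)^{2}\right) - 84375 = \left(333214 + \left(-401\right)^{2}\right) - 84375 = \left(333214 + 160801\right) - 84375 = 494015 - 84375 = 409640$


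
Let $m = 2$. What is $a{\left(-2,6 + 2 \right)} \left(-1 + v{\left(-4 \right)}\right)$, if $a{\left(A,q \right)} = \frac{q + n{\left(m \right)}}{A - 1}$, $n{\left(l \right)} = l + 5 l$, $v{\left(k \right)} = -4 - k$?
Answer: $\frac{20}{3} \approx 6.6667$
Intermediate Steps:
$n{\left(l \right)} = 6 l$
$a{\left(A,q \right)} = \frac{12 + q}{-1 + A}$ ($a{\left(A,q \right)} = \frac{q + 6 \cdot 2}{A - 1} = \frac{q + 12}{-1 + A} = \frac{12 + q}{-1 + A}$)
$a{\left(-2,6 + 2 \right)} \left(-1 + v{\left(-4 \right)}\right) = \frac{12 + \left(6 + 2\right)}{-1 - 2} \left(-1 - 0\right) = \frac{12 + 8}{-3} \left(-1 + \left(-4 + 4\right)\right) = \left(- \frac{1}{3}\right) 20 \left(-1 + 0\right) = \left(- \frac{20}{3}\right) \left(-1\right) = \frac{20}{3}$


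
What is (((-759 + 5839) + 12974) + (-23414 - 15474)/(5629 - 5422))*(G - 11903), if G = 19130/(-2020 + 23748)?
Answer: -239103004493915/1124424 ≈ -2.1264e+8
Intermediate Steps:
G = 9565/10864 (G = 19130/21728 = 19130*(1/21728) = 9565/10864 ≈ 0.88043)
(((-759 + 5839) + 12974) + (-23414 - 15474)/(5629 - 5422))*(G - 11903) = (((-759 + 5839) + 12974) + (-23414 - 15474)/(5629 - 5422))*(9565/10864 - 11903) = ((5080 + 12974) - 38888/207)*(-129304627/10864) = (18054 - 38888*1/207)*(-129304627/10864) = (18054 - 38888/207)*(-129304627/10864) = (3698290/207)*(-129304627/10864) = -239103004493915/1124424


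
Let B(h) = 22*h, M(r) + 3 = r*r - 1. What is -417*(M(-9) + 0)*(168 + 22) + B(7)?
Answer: -6100556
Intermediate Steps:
M(r) = -4 + r**2 (M(r) = -3 + (r*r - 1) = -3 + (r**2 - 1) = -3 + (-1 + r**2) = -4 + r**2)
-417*(M(-9) + 0)*(168 + 22) + B(7) = -417*((-4 + (-9)**2) + 0)*(168 + 22) + 22*7 = -417*((-4 + 81) + 0)*190 + 154 = -417*(77 + 0)*190 + 154 = -32109*190 + 154 = -417*14630 + 154 = -6100710 + 154 = -6100556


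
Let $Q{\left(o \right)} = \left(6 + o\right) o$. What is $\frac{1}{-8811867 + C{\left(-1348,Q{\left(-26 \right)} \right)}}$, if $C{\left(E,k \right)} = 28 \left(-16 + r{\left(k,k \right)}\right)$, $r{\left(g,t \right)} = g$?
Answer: $- \frac{1}{8797755} \approx -1.1367 \cdot 10^{-7}$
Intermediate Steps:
$Q{\left(o \right)} = o \left(6 + o\right)$
$C{\left(E,k \right)} = -448 + 28 k$ ($C{\left(E,k \right)} = 28 \left(-16 + k\right) = -448 + 28 k$)
$\frac{1}{-8811867 + C{\left(-1348,Q{\left(-26 \right)} \right)}} = \frac{1}{-8811867 - \left(448 - 28 \left(- 26 \left(6 - 26\right)\right)\right)} = \frac{1}{-8811867 - \left(448 - 28 \left(\left(-26\right) \left(-20\right)\right)\right)} = \frac{1}{-8811867 + \left(-448 + 28 \cdot 520\right)} = \frac{1}{-8811867 + \left(-448 + 14560\right)} = \frac{1}{-8811867 + 14112} = \frac{1}{-8797755} = - \frac{1}{8797755}$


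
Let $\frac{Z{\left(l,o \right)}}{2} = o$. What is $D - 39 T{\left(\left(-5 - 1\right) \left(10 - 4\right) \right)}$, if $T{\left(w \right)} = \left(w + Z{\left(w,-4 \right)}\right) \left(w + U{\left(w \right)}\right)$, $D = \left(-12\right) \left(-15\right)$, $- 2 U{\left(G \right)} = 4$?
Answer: $-65028$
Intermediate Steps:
$U{\left(G \right)} = -2$ ($U{\left(G \right)} = \left(- \frac{1}{2}\right) 4 = -2$)
$D = 180$
$Z{\left(l,o \right)} = 2 o$
$T{\left(w \right)} = \left(-8 + w\right) \left(-2 + w\right)$ ($T{\left(w \right)} = \left(w + 2 \left(-4\right)\right) \left(w - 2\right) = \left(w - 8\right) \left(-2 + w\right) = \left(-8 + w\right) \left(-2 + w\right)$)
$D - 39 T{\left(\left(-5 - 1\right) \left(10 - 4\right) \right)} = 180 - 39 \left(16 + \left(\left(-5 - 1\right) \left(10 - 4\right)\right)^{2} - 10 \left(-5 - 1\right) \left(10 - 4\right)\right) = 180 - 39 \left(16 + \left(\left(-6\right) 6\right)^{2} - 10 \left(\left(-6\right) 6\right)\right) = 180 - 39 \left(16 + \left(-36\right)^{2} - -360\right) = 180 - 39 \left(16 + 1296 + 360\right) = 180 - 65208 = -65028$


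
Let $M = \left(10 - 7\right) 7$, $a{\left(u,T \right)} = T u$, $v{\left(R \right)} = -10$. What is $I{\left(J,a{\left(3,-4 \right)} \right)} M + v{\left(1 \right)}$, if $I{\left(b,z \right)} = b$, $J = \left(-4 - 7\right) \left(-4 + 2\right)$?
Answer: $452$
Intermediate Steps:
$J = 22$ ($J = \left(-11\right) \left(-2\right) = 22$)
$M = 21$ ($M = 3 \cdot 7 = 21$)
$I{\left(J,a{\left(3,-4 \right)} \right)} M + v{\left(1 \right)} = 22 \cdot 21 - 10 = 462 - 10 = 452$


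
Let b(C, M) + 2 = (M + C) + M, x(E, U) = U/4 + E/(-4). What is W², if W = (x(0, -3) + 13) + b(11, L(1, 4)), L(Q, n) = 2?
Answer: 10201/16 ≈ 637.56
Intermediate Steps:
x(E, U) = -E/4 + U/4 (x(E, U) = U*(¼) + E*(-¼) = U/4 - E/4 = -E/4 + U/4)
b(C, M) = -2 + C + 2*M (b(C, M) = -2 + ((M + C) + M) = -2 + ((C + M) + M) = -2 + (C + 2*M) = -2 + C + 2*M)
W = 101/4 (W = ((-¼*0 + (¼)*(-3)) + 13) + (-2 + 11 + 2*2) = ((0 - ¾) + 13) + (-2 + 11 + 4) = (-¾ + 13) + 13 = 49/4 + 13 = 101/4 ≈ 25.250)
W² = (101/4)² = 10201/16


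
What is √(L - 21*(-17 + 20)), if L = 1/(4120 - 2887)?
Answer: I*√10641886/411 ≈ 7.9372*I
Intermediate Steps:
L = 1/1233 ≈ 0.00081103
√(L - 21*(-17 + 20)) = √(1/1233 - 21*(-17 + 20)) = √(1/1233 - 21*3) = √(1/1233 - 63) = √(-77678/1233) = I*√10641886/411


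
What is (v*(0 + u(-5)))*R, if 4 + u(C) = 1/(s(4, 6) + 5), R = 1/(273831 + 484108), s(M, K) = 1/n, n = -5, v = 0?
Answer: 0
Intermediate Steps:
s(M, K) = -⅕ (s(M, K) = 1/(-5) = -⅕)
R = 1/757939 ≈ 1.3194e-6
u(C) = -91/24 (u(C) = -4 + 1/(-⅕ + 5) = -4 + 1/(24/5) = -4 + 5/24 = -91/24)
(v*(0 + u(-5)))*R = (0*(0 - 91/24))*(1/757939) = (0*(-91/24))*(1/757939) = 0*(1/757939) = 0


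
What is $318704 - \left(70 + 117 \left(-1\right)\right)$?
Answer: $318751$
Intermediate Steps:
$318704 - \left(70 + 117 \left(-1\right)\right) = 318704 - \left(70 - 117\right) = 318704 - -47 = 318704 + 47 = 318751$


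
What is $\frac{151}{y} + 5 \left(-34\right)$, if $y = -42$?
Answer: $- \frac{7291}{42} \approx -173.6$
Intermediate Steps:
$\frac{151}{y} + 5 \left(-34\right) = \frac{151}{-42} + 5 \left(-34\right) = 151 \left(- \frac{1}{42}\right) - 170 = - \frac{151}{42} - 170 = - \frac{7291}{42}$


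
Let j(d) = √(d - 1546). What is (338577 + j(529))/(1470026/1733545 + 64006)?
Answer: 195646155155/36986250432 + 1733545*I*√113/36986250432 ≈ 5.2897 + 0.00049824*I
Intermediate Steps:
j(d) = √(-1546 + d)
(338577 + j(529))/(1470026/1733545 + 64006) = (338577 + √(-1546 + 529))/(1470026/1733545 + 64006) = (338577 + √(-1017))/(1470026*(1/1733545) + 64006) = (338577 + 3*I*√113)/(1470026/1733545 + 64006) = (338577 + 3*I*√113)/(110958751296/1733545) = (338577 + 3*I*√113)*(1733545/110958751296) = 195646155155/36986250432 + 1733545*I*√113/36986250432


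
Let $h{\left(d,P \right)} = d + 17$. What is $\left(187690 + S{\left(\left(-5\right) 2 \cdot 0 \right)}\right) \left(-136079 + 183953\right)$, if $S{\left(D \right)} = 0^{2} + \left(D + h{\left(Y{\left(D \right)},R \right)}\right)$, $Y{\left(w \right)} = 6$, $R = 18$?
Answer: $8986572162$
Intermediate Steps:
$h{\left(d,P \right)} = 17 + d$
$S{\left(D \right)} = 23 + D$ ($S{\left(D \right)} = 0^{2} + \left(D + \left(17 + 6\right)\right) = 0 + \left(D + 23\right) = 0 + \left(23 + D\right) = 23 + D$)
$\left(187690 + S{\left(\left(-5\right) 2 \cdot 0 \right)}\right) \left(-136079 + 183953\right) = \left(187690 + \left(23 + \left(-5\right) 2 \cdot 0\right)\right) \left(-136079 + 183953\right) = \left(187690 + \left(23 - 0\right)\right) 47874 = \left(187690 + \left(23 + 0\right)\right) 47874 = \left(187690 + 23\right) 47874 = 187713 \cdot 47874 = 8986572162$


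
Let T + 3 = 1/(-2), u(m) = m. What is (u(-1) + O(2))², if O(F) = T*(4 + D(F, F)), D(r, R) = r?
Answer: 484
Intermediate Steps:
T = -7/2 (T = -3 + 1/(-2) = -3 + 1*(-½) = -3 - ½ = -7/2 ≈ -3.5000)
O(F) = -14 - 7*F/2 (O(F) = -7*(4 + F)/2 = -14 - 7*F/2)
(u(-1) + O(2))² = (-1 + (-14 - 7/2*2))² = (-1 + (-14 - 7))² = (-1 - 21)² = (-22)² = 484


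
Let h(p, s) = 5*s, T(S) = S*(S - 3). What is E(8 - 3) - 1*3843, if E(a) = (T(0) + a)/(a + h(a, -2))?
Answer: -3844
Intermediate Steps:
T(S) = S*(-3 + S)
E(a) = a/(-10 + a) (E(a) = (0*(-3 + 0) + a)/(a + 5*(-2)) = (0*(-3) + a)/(a - 10) = (0 + a)/(-10 + a) = a/(-10 + a))
E(8 - 3) - 1*3843 = (8 - 3)/(-10 + (8 - 3)) - 1*3843 = 5/(-10 + 5) - 3843 = 5/(-5) - 3843 = 5*(-⅕) - 3843 = -1 - 3843 = -3844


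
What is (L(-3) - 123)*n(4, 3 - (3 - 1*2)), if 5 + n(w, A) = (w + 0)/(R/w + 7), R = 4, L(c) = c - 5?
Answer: 1179/2 ≈ 589.50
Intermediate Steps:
L(c) = -5 + c
n(w, A) = -5 + w/(7 + 4/w) (n(w, A) = -5 + (w + 0)/(4/w + 7) = -5 + w/(7 + 4/w))
(L(-3) - 123)*n(4, 3 - (3 - 1*2)) = ((-5 - 3) - 123)*((-20 + 4² - 35*4)/(4 + 7*4)) = (-8 - 123)*((-20 + 16 - 140)/(4 + 28)) = -131*(-144)/32 = -131*(-9/2) = 1179/2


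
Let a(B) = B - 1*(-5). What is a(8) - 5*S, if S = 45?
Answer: -212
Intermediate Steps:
a(B) = 5 + B (a(B) = B + 5 = 5 + B)
a(8) - 5*S = (5 + 8) - 5*45 = 13 - 225 = -212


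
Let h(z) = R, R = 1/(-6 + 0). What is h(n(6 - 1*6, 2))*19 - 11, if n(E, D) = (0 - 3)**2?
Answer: -85/6 ≈ -14.167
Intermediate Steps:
n(E, D) = 9 (n(E, D) = (-3)**2 = 9)
R = -1/6 (R = 1/(-6) = -1/6 ≈ -0.16667)
h(z) = -1/6
h(n(6 - 1*6, 2))*19 - 11 = -1/6*19 - 11 = -19/6 - 11 = -85/6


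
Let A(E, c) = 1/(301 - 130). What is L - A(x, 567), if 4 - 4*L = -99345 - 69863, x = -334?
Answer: 7233812/171 ≈ 42303.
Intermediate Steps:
A(E, c) = 1/171
L = 42303 (L = 1 - (-99345 - 69863)/4 = 1 - ¼*(-169208) = 1 + 42302 = 42303)
L - A(x, 567) = 42303 - 1*1/171 = 42303 - 1/171 = 7233812/171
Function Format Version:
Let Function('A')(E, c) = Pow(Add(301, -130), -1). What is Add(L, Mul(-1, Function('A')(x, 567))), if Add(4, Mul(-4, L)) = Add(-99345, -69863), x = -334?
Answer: Rational(7233812, 171) ≈ 42303.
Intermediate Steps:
Function('A')(E, c) = Rational(1, 171) (Function('A')(E, c) = Pow(171, -1) = Rational(1, 171))
L = 42303 (L = Add(1, Mul(Rational(-1, 4), Add(-99345, -69863))) = Add(1, Mul(Rational(-1, 4), -169208)) = Add(1, 42302) = 42303)
Add(L, Mul(-1, Function('A')(x, 567))) = Add(42303, Mul(-1, Rational(1, 171))) = Add(42303, Rational(-1, 171)) = Rational(7233812, 171)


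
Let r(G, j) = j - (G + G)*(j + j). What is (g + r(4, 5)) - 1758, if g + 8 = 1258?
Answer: -583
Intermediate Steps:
g = 1250 (g = -8 + 1258 = 1250)
r(G, j) = j - 4*G*j (r(G, j) = j - 2*G*2*j = j - 4*G*j)
(g + r(4, 5)) - 1758 = (1250 + 5*(1 - 4*4)) - 1758 = (1250 + 5*(1 - 16)) - 1758 = (1250 + 5*(-15)) - 1758 = (1250 - 75) - 1758 = 1175 - 1758 = -583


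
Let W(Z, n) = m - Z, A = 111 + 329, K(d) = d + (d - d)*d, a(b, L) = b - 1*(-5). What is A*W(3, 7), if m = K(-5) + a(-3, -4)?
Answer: -2640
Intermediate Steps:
a(b, L) = 5 + b (a(b, L) = b + 5 = 5 + b)
K(d) = d (K(d) = d + 0*d = d + 0 = d)
A = 440
m = -3 (m = -5 + (5 - 3) = -5 + 2 = -3)
W(Z, n) = -3 - Z
A*W(3, 7) = 440*(-3 - 1*3) = 440*(-3 - 3) = 440*(-6) = -2640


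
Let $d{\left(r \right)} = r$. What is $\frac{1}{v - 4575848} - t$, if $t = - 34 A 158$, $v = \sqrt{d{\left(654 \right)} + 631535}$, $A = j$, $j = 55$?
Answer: $\frac{6186455021407330052}{20938384286915} - \frac{\sqrt{632189}}{20938384286915} \approx 2.9546 \cdot 10^{5}$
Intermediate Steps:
$A = 55$
$v = \sqrt{632189}$ ($v = \sqrt{654 + 631535} = \sqrt{632189} \approx 795.1$)
$t = -295460$ ($t = \left(-34\right) 55 \cdot 158 = \left(-1870\right) 158 = -295460$)
$\frac{1}{v - 4575848} - t = \frac{1}{\sqrt{632189} - 4575848} - -295460 = \frac{1}{-4575848 + \sqrt{632189}} + 295460 = 295460 + \frac{1}{-4575848 + \sqrt{632189}}$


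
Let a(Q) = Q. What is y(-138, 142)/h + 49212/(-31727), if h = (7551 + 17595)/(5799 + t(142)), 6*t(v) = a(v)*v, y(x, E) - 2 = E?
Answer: 6768362372/132967857 ≈ 50.902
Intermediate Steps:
y(x, E) = 2 + E
t(v) = v²/6 (t(v) = (v*v)/6 = v²/6)
h = 75438/27479 (h = (7551 + 17595)/(5799 + (⅙)*142²) = 25146/(5799 + (⅙)*20164) = 25146/(5799 + 10082/3) = 25146/(27479/3) = 25146*(3/27479) = 75438/27479 ≈ 2.7453)
y(-138, 142)/h + 49212/(-31727) = (2 + 142)/(75438/27479) + 49212/(-31727) = 144*(27479/75438) + 49212*(-1/31727) = 219832/4191 - 49212/31727 = 6768362372/132967857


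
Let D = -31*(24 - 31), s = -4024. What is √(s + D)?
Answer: 9*I*√47 ≈ 61.701*I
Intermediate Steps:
D = 217 (D = -31*(-7) = 217)
√(s + D) = √(-4024 + 217) = √(-3807) = 9*I*√47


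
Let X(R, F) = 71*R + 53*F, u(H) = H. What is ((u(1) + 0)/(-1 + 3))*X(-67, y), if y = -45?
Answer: -3571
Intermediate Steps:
X(R, F) = 53*F + 71*R
((u(1) + 0)/(-1 + 3))*X(-67, y) = ((1 + 0)/(-1 + 3))*(53*(-45) + 71*(-67)) = (1/2)*(-2385 - 4757) = (1*(½))*(-7142) = (½)*(-7142) = -3571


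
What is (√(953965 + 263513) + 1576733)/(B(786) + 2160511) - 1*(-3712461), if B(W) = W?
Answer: 8023732398650/2161297 + √1217478/2161297 ≈ 3.7125e+6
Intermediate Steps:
(√(953965 + 263513) + 1576733)/(B(786) + 2160511) - 1*(-3712461) = (√(953965 + 263513) + 1576733)/(786 + 2160511) - 1*(-3712461) = (√1217478 + 1576733)/2161297 + 3712461 = (1576733 + √1217478)*(1/2161297) + 3712461 = (1576733/2161297 + √1217478/2161297) + 3712461 = 8023732398650/2161297 + √1217478/2161297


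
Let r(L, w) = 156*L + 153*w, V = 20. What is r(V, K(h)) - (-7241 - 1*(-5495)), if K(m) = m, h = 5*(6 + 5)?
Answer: 13281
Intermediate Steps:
h = 55 (h = 5*11 = 55)
r(L, w) = 153*w + 156*L
r(V, K(h)) - (-7241 - 1*(-5495)) = (153*55 + 156*20) - (-7241 - 1*(-5495)) = (8415 + 3120) - (-7241 + 5495) = 11535 - 1*(-1746) = 11535 + 1746 = 13281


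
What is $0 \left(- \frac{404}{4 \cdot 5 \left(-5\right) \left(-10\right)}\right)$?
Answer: $0$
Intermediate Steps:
$0 \left(- \frac{404}{4 \cdot 5 \left(-5\right) \left(-10\right)}\right) = 0 \left(- \frac{404}{20 \left(-5\right) \left(-10\right)}\right) = 0 \left(- \frac{404}{\left(-100\right) \left(-10\right)}\right) = 0 \left(- \frac{404}{1000}\right) = 0 \left(\left(-404\right) \frac{1}{1000}\right) = 0 \left(- \frac{101}{250}\right) = 0$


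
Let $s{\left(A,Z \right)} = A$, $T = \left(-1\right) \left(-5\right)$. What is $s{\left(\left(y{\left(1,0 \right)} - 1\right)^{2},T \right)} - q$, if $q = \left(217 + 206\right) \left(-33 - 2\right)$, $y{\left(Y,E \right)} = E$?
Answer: $14806$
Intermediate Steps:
$T = 5$
$q = -14805$ ($q = 423 \left(-35\right) = -14805$)
$s{\left(\left(y{\left(1,0 \right)} - 1\right)^{2},T \right)} - q = \left(0 - 1\right)^{2} - -14805 = \left(-1\right)^{2} + 14805 = 1 + 14805 = 14806$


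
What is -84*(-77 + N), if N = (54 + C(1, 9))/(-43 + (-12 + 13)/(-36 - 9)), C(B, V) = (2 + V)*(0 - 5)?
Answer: 3129567/484 ≈ 6466.0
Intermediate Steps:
C(B, V) = -10 - 5*V (C(B, V) = (2 + V)*(-5) = -10 - 5*V)
N = 45/1936 (N = (54 + (-10 - 5*9))/(-43 + (-12 + 13)/(-36 - 9)) = (54 + (-10 - 45))/(-43 + 1/(-45)) = (54 - 55)/(-43 + 1*(-1/45)) = -1/(-43 - 1/45) = -1/(-1936/45) = -1*(-45/1936) = 45/1936 ≈ 0.023244)
-84*(-77 + N) = -84*(-77 + 45/1936) = -84*(-149027/1936) = 3129567/484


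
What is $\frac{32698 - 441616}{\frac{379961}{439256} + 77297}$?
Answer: $- \frac{59873228336}{11317850331} \approx -5.2902$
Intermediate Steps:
$\frac{32698 - 441616}{\frac{379961}{439256} + 77297} = - \frac{408918}{379961 \cdot \frac{1}{439256} + 77297} = - \frac{408918}{\frac{379961}{439256} + 77297} = - \frac{408918}{\frac{33953550993}{439256}} = \left(-408918\right) \frac{439256}{33953550993} = - \frac{59873228336}{11317850331}$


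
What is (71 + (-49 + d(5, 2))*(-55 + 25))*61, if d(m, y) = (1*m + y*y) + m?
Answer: 68381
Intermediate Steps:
d(m, y) = y² + 2*m (d(m, y) = (m + y²) + m = y² + 2*m)
(71 + (-49 + d(5, 2))*(-55 + 25))*61 = (71 + (-49 + (2² + 2*5))*(-55 + 25))*61 = (71 + (-49 + (4 + 10))*(-30))*61 = (71 + (-49 + 14)*(-30))*61 = (71 - 35*(-30))*61 = (71 + 1050)*61 = 1121*61 = 68381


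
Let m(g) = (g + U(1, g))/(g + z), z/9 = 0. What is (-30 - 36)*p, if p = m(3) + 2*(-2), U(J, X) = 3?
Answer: 132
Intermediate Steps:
z = 0 (z = 9*0 = 0)
m(g) = (3 + g)/g (m(g) = (g + 3)/(g + 0) = (3 + g)/g)
p = -2 (p = (3 + 3)/3 + 2*(-2) = (1/3)*6 - 4 = 2 - 4 = -2)
(-30 - 36)*p = (-30 - 36)*(-2) = -66*(-2) = 132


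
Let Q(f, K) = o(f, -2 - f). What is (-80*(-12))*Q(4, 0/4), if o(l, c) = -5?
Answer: -4800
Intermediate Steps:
Q(f, K) = -5
(-80*(-12))*Q(4, 0/4) = -80*(-12)*(-5) = 960*(-5) = -4800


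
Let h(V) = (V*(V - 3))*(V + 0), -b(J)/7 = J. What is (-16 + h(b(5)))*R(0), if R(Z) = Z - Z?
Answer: 0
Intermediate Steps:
R(Z) = 0
b(J) = -7*J
h(V) = V**2*(-3 + V) (h(V) = (V*(-3 + V))*V = V**2*(-3 + V))
(-16 + h(b(5)))*R(0) = (-16 + (-7*5)**2*(-3 - 7*5))*0 = (-16 + (-35)**2*(-3 - 35))*0 = (-16 + 1225*(-38))*0 = (-16 - 46550)*0 = -46566*0 = 0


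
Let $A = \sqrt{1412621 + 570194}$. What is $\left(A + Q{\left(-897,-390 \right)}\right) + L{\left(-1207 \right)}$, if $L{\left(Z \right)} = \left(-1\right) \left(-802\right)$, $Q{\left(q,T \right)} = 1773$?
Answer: $2575 + \sqrt{1982815} \approx 3983.1$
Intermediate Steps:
$L{\left(Z \right)} = 802$
$A = \sqrt{1982815} \approx 1408.1$
$\left(A + Q{\left(-897,-390 \right)}\right) + L{\left(-1207 \right)} = \left(\sqrt{1982815} + 1773\right) + 802 = \left(1773 + \sqrt{1982815}\right) + 802 = 2575 + \sqrt{1982815}$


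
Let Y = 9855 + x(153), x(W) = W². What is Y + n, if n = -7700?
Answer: 25564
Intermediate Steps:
Y = 33264 (Y = 9855 + 153² = 9855 + 23409 = 33264)
Y + n = 33264 - 7700 = 25564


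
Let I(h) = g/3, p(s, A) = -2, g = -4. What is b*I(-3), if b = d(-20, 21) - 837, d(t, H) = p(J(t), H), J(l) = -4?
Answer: 3356/3 ≈ 1118.7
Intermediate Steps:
d(t, H) = -2
I(h) = -4/3
b = -839 (b = -2 - 837 = -839)
b*I(-3) = -839*(-4/3) = 3356/3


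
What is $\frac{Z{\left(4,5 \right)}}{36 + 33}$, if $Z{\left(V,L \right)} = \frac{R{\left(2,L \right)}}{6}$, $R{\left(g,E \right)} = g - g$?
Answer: $0$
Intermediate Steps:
$R{\left(g,E \right)} = 0$
$Z{\left(V,L \right)} = 0$ ($Z{\left(V,L \right)} = \frac{0}{6} = 0 \cdot \frac{1}{6} = 0$)
$\frac{Z{\left(4,5 \right)}}{36 + 33} = \frac{1}{36 + 33} \cdot 0 = \frac{1}{69} \cdot 0 = 0$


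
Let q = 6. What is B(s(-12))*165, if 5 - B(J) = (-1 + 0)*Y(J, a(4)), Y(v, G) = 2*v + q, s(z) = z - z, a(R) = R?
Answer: 1815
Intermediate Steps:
s(z) = 0
Y(v, G) = 6 + 2*v (Y(v, G) = 2*v + 6 = 6 + 2*v)
B(J) = 11 + 2*J (B(J) = 5 - (-1 + 0)*(6 + 2*J) = 5 - (-1)*(6 + 2*J) = 5 - (-6 - 2*J) = 5 + (6 + 2*J) = 11 + 2*J)
B(s(-12))*165 = (11 + 2*0)*165 = (11 + 0)*165 = 11*165 = 1815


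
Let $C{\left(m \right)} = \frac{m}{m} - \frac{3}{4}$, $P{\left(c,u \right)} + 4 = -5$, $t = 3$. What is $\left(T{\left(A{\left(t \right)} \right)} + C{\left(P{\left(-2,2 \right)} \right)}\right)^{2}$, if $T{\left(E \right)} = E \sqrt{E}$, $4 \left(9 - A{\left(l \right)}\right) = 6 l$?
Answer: $\frac{1459}{16} + \frac{27 \sqrt{2}}{8} \approx 95.96$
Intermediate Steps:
$P{\left(c,u \right)} = -9$ ($P{\left(c,u \right)} = -4 - 5 = -9$)
$A{\left(l \right)} = 9 - \frac{3 l}{2}$ ($A{\left(l \right)} = 9 - \frac{6 l}{4} = 9 - \frac{3 l}{2}$)
$C{\left(m \right)} = \frac{1}{4}$ ($C{\left(m \right)} = 1 - \frac{3}{4} = \frac{1}{4}$)
$T{\left(E \right)} = E^{\frac{3}{2}}$
$\left(T{\left(A{\left(t \right)} \right)} + C{\left(P{\left(-2,2 \right)} \right)}\right)^{2} = \left(\left(9 - \frac{9}{2}\right)^{\frac{3}{2}} + \frac{1}{4}\right)^{2} = \left(\left(\frac{9}{2}\right)^{\frac{3}{2}} + \frac{1}{4}\right)^{2} = \left(\frac{27 \sqrt{2}}{4} + \frac{1}{4}\right)^{2} = \left(\frac{1}{4} + \frac{27 \sqrt{2}}{4}\right)^{2}$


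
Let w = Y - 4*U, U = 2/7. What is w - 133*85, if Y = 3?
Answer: -79122/7 ≈ -11303.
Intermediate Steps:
U = 2/7 (U = 2*(⅐) = 2/7 ≈ 0.28571)
w = 13/7 (w = 3 - 4*2/7 = 3 - 8/7 = 13/7 ≈ 1.8571)
w - 133*85 = 13/7 - 133*85 = 13/7 - 11305 = -79122/7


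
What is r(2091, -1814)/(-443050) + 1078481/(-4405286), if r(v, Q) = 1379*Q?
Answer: 5271014176833/975880981150 ≈ 5.4013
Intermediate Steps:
r(2091, -1814)/(-443050) + 1078481/(-4405286) = (1379*(-1814))/(-443050) + 1078481/(-4405286) = -2501506*(-1/443050) + 1078481*(-1/4405286) = 1250753/221525 - 1078481/4405286 = 5271014176833/975880981150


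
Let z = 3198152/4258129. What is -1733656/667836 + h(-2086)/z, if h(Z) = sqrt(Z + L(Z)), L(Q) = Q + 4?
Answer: -433414/166959 + 4258129*I*sqrt(1042)/1599076 ≈ -2.5959 + 85.958*I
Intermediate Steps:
L(Q) = 4 + Q
h(Z) = sqrt(4 + 2*Z) (h(Z) = sqrt(Z + (4 + Z)) = sqrt(4 + 2*Z))
z = 3198152/4258129 (z = 3198152*(1/4258129) = 3198152/4258129 ≈ 0.75107)
-1733656/667836 + h(-2086)/z = -1733656/667836 + sqrt(4 + 2*(-2086))/(3198152/4258129) = -1733656*1/667836 + sqrt(4 - 4172)*(4258129/3198152) = -433414/166959 + sqrt(-4168)*(4258129/3198152) = -433414/166959 + (2*I*sqrt(1042))*(4258129/3198152) = -433414/166959 + 4258129*I*sqrt(1042)/1599076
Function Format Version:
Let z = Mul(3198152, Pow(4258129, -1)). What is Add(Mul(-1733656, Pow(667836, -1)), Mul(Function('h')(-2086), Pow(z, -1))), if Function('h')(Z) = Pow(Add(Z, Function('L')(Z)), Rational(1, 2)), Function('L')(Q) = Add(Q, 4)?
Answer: Add(Rational(-433414, 166959), Mul(Rational(4258129, 1599076), I, Pow(1042, Rational(1, 2)))) ≈ Add(-2.5959, Mul(85.958, I))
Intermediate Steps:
Function('L')(Q) = Add(4, Q)
Function('h')(Z) = Pow(Add(4, Mul(2, Z)), Rational(1, 2)) (Function('h')(Z) = Pow(Add(Z, Add(4, Z)), Rational(1, 2)) = Pow(Add(4, Mul(2, Z)), Rational(1, 2)))
z = Rational(3198152, 4258129) (z = Mul(3198152, Rational(1, 4258129)) = Rational(3198152, 4258129) ≈ 0.75107)
Add(Mul(-1733656, Pow(667836, -1)), Mul(Function('h')(-2086), Pow(z, -1))) = Add(Mul(-1733656, Pow(667836, -1)), Mul(Pow(Add(4, Mul(2, -2086)), Rational(1, 2)), Pow(Rational(3198152, 4258129), -1))) = Add(Mul(-1733656, Rational(1, 667836)), Mul(Pow(Add(4, -4172), Rational(1, 2)), Rational(4258129, 3198152))) = Add(Rational(-433414, 166959), Mul(Pow(-4168, Rational(1, 2)), Rational(4258129, 3198152))) = Add(Rational(-433414, 166959), Mul(Mul(2, I, Pow(1042, Rational(1, 2))), Rational(4258129, 3198152))) = Add(Rational(-433414, 166959), Mul(Rational(4258129, 1599076), I, Pow(1042, Rational(1, 2))))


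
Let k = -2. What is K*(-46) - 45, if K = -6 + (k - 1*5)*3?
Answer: 1197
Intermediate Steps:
K = -27 (K = -6 + (-2 - 1*5)*3 = -6 + (-2 - 5)*3 = -6 - 7*3 = -6 - 21 = -27)
K*(-46) - 45 = -27*(-46) - 45 = 1242 - 45 = 1197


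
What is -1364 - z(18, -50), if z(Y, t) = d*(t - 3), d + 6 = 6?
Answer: -1364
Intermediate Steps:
d = 0 (d = -6 + 6 = 0)
z(Y, t) = 0 (z(Y, t) = 0*(t - 3) = 0*(-3 + t) = 0)
-1364 - z(18, -50) = -1364 - 1*0 = -1364 + 0 = -1364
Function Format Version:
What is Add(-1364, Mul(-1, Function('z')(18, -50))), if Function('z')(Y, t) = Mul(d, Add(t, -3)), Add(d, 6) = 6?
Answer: -1364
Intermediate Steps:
d = 0 (d = Add(-6, 6) = 0)
Function('z')(Y, t) = 0 (Function('z')(Y, t) = Mul(0, Add(t, -3)) = Mul(0, Add(-3, t)) = 0)
Add(-1364, Mul(-1, Function('z')(18, -50))) = Add(-1364, Mul(-1, 0)) = Add(-1364, 0) = -1364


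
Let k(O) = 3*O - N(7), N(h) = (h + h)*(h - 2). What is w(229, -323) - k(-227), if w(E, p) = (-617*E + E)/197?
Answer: 6883/197 ≈ 34.939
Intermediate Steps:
N(h) = 2*h*(-2 + h) (N(h) = (2*h)*(-2 + h) = 2*h*(-2 + h))
w(E, p) = -616*E/197 (w(E, p) = -616*E*(1/197) = -616*E/197)
k(O) = -70 + 3*O (k(O) = 3*O - 2*7*(-2 + 7) = 3*O - 2*7*5 = 3*O - 1*70 = 3*O - 70 = -70 + 3*O)
w(229, -323) - k(-227) = -616/197*229 - (-70 + 3*(-227)) = -141064/197 - (-70 - 681) = -141064/197 - 1*(-751) = -141064/197 + 751 = 6883/197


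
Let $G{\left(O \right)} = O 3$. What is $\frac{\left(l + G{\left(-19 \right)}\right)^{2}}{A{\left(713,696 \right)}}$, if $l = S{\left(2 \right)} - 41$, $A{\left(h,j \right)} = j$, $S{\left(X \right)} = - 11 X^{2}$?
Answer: $\frac{5041}{174} \approx 28.971$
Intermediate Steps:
$G{\left(O \right)} = 3 O$
$l = -85$ ($l = - 11 \cdot 2^{2} - 41 = \left(-11\right) 4 - 41 = -44 - 41 = -85$)
$\frac{\left(l + G{\left(-19 \right)}\right)^{2}}{A{\left(713,696 \right)}} = \frac{\left(-85 + 3 \left(-19\right)\right)^{2}}{696} = \left(-85 - 57\right)^{2} \cdot \frac{1}{696} = \left(-142\right)^{2} \cdot \frac{1}{696} = 20164 \cdot \frac{1}{696} = \frac{5041}{174}$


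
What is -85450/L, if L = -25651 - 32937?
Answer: 42725/29294 ≈ 1.4585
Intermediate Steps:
L = -58588
-85450/L = -85450/(-58588) = -85450*(-1/58588) = 42725/29294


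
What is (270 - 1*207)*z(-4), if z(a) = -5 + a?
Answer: -567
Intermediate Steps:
(270 - 1*207)*z(-4) = (270 - 1*207)*(-5 - 4) = (270 - 207)*(-9) = 63*(-9) = -567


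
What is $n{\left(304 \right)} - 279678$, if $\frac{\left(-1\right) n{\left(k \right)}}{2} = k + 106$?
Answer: $-280498$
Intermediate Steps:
$n{\left(k \right)} = -212 - 2 k$ ($n{\left(k \right)} = - 2 \left(k + 106\right) = - 2 \left(106 + k\right) = -212 - 2 k$)
$n{\left(304 \right)} - 279678 = \left(-212 - 608\right) - 279678 = -820 - 279678 = -280498$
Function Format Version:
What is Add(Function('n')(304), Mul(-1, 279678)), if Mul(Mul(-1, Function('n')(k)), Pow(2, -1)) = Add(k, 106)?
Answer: -280498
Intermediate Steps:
Function('n')(k) = Add(-212, Mul(-2, k)) (Function('n')(k) = Mul(-2, Add(k, 106)) = Mul(-2, Add(106, k)) = Add(-212, Mul(-2, k)))
Add(Function('n')(304), Mul(-1, 279678)) = Add(Add(-212, Mul(-2, 304)), Mul(-1, 279678)) = Add(Add(-212, -608), -279678) = Add(-820, -279678) = -280498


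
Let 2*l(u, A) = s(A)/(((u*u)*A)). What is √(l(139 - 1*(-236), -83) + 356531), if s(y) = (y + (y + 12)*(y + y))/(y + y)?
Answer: √1381579908199203/62250 ≈ 597.10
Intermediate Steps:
s(y) = (y + 2*y*(12 + y))/(2*y) (s(y) = (y + (12 + y)*(2*y))/((2*y)) = (y + 2*y*(12 + y))*(1/(2*y)) = (y + 2*y*(12 + y))/(2*y))
l(u, A) = (25/2 + A)/(2*A*u²) (l(u, A) = ((25/2 + A)/(((u*u)*A)))/2 = ((25/2 + A)/((u²*A)))/2 = ((25/2 + A)/((A*u²)))/2 = ((25/2 + A)*(1/(A*u²)))/2 = ((25/2 + A)/(A*u²))/2 = (25/2 + A)/(2*A*u²))
√(l(139 - 1*(-236), -83) + 356531) = √((¼)*(25 + 2*(-83))/(-83*(139 - 1*(-236))²) + 356531) = √((¼)*(-1/83)*(25 - 166)/(139 + 236)² + 356531) = √((¼)*(-1/83)*(-141)/375² + 356531) = √((¼)*(-1/83)*(1/140625)*(-141) + 356531) = √(47/15562500 + 356531) = √(5548513687547/15562500) = √1381579908199203/62250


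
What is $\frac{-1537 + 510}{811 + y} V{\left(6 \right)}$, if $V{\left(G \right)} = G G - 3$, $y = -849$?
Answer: $\frac{33891}{38} \approx 891.87$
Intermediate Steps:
$V{\left(G \right)} = -3 + G^{2}$ ($V{\left(G \right)} = G^{2} - 3 = -3 + G^{2}$)
$\frac{-1537 + 510}{811 + y} V{\left(6 \right)} = \frac{-1537 + 510}{811 - 849} \left(-3 + 6^{2}\right) = - \frac{1027}{-38} \left(-3 + 36\right) = \left(-1027\right) \left(- \frac{1}{38}\right) 33 = \frac{1027}{38} \cdot 33 = \frac{33891}{38}$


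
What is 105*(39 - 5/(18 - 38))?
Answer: 16485/4 ≈ 4121.3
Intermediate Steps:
105*(39 - 5/(18 - 38)) = 105*(39 - 5/(-20)) = 105*(39 - 5*(-1/20)) = 105*(39 + ¼) = 105*(157/4) = 16485/4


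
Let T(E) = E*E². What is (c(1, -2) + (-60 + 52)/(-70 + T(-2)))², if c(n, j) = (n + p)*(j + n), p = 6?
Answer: 72361/1521 ≈ 47.575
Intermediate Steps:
T(E) = E³
c(n, j) = (6 + n)*(j + n) (c(n, j) = (n + 6)*(j + n) = (6 + n)*(j + n))
(c(1, -2) + (-60 + 52)/(-70 + T(-2)))² = ((1² + 6*(-2) + 6*1 - 2*1) + (-60 + 52)/(-70 + (-2)³))² = ((1 - 12 + 6 - 2) - 8/(-70 - 8))² = (-7 - 8/(-78))² = (-7 - 8*(-1/78))² = (-7 + 4/39)² = (-269/39)² = 72361/1521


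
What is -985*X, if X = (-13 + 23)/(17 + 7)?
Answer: -4925/12 ≈ -410.42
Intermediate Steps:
X = 5/12 (X = 10/24 = 10*(1/24) = 5/12 ≈ 0.41667)
-985*X = -985*5/12 = -4925/12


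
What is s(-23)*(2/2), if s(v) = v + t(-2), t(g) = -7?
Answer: -30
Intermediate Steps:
s(v) = -7 + v (s(v) = v - 7 = -7 + v)
s(-23)*(2/2) = (-7 - 23)*(2/2) = -60/2 = -30*1 = -30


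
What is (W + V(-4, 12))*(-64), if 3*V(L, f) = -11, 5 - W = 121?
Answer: 22976/3 ≈ 7658.7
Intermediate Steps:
W = -116 (W = 5 - 1*121 = 5 - 121 = -116)
V(L, f) = -11/3 (V(L, f) = (⅓)*(-11) = -11/3)
(W + V(-4, 12))*(-64) = (-116 - 11/3)*(-64) = -359/3*(-64) = 22976/3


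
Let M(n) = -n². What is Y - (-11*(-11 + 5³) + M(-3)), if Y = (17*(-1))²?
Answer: 1552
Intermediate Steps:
Y = 289 (Y = (-17)² = 289)
Y - (-11*(-11 + 5³) + M(-3)) = 289 - (-11*(-11 + 5³) - 1*(-3)²) = 289 - (-11*(-11 + 125) - 1*9) = 289 - (-11*114 - 9) = 289 - (-1254 - 9) = 289 - 1*(-1263) = 289 + 1263 = 1552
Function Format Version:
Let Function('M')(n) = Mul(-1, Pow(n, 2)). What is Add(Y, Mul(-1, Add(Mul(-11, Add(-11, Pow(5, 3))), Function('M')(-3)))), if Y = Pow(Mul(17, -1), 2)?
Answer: 1552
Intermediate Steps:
Y = 289 (Y = Pow(-17, 2) = 289)
Add(Y, Mul(-1, Add(Mul(-11, Add(-11, Pow(5, 3))), Function('M')(-3)))) = Add(289, Mul(-1, Add(Mul(-11, Add(-11, Pow(5, 3))), Mul(-1, Pow(-3, 2))))) = Add(289, Mul(-1, Add(Mul(-11, Add(-11, 125)), Mul(-1, 9)))) = Add(289, Mul(-1, Add(Mul(-11, 114), -9))) = Add(289, Mul(-1, Add(-1254, -9))) = Add(289, Mul(-1, -1263)) = Add(289, 1263) = 1552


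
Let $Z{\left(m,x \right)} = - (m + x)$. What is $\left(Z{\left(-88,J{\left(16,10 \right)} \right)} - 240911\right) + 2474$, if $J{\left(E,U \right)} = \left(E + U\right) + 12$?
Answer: $-238387$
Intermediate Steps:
$J{\left(E,U \right)} = 12 + E + U$
$Z{\left(m,x \right)} = - m - x$
$\left(Z{\left(-88,J{\left(16,10 \right)} \right)} - 240911\right) + 2474 = \left(\left(\left(-1\right) \left(-88\right) - \left(12 + 16 + 10\right)\right) - 240911\right) + 2474 = \left(\left(88 - 38\right) - 240911\right) + 2474 = \left(50 - 240911\right) + 2474 = -240861 + 2474 = -238387$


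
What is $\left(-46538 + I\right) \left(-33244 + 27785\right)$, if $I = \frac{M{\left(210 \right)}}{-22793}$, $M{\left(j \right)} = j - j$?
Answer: $254050942$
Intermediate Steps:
$M{\left(j \right)} = 0$
$I = 0$ ($I = \frac{0}{-22793} = 0 \left(- \frac{1}{22793}\right) = 0$)
$\left(-46538 + I\right) \left(-33244 + 27785\right) = \left(-46538 + 0\right) \left(-33244 + 27785\right) = \left(-46538\right) \left(-5459\right) = 254050942$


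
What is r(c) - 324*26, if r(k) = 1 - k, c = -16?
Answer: -8407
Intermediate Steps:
r(c) - 324*26 = (1 - 1*(-16)) - 324*26 = (1 + 16) - 8424 = 17 - 8424 = -8407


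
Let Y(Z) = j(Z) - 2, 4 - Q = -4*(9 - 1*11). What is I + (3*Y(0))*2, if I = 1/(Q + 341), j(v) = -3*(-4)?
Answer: 20221/337 ≈ 60.003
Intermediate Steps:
j(v) = 12
Q = -4 (Q = 4 - (-4)*(9 - 1*11) = 4 - (-4)*(9 - 11) = 4 - (-4)*(-2) = 4 - 1*8 = 4 - 8 = -4)
Y(Z) = 10 (Y(Z) = 12 - 2 = 10)
I = 1/337 (I = 1/(-4 + 341) = 1/337 ≈ 0.0029674)
I + (3*Y(0))*2 = 1/337 + (3*10)*2 = 1/337 + 30*2 = 1/337 + 60 = 20221/337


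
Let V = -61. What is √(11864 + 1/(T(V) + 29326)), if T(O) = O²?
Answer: √12956724368623/33047 ≈ 108.92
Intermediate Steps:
√(11864 + 1/(T(V) + 29326)) = √(11864 + 1/((-61)² + 29326)) = √(11864 + 1/(3721 + 29326)) = √(11864 + 1/33047) = √(392069609/33047) = √12956724368623/33047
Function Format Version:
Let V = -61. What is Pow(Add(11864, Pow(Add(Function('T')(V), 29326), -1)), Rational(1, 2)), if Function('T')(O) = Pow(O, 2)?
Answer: Mul(Rational(1, 33047), Pow(12956724368623, Rational(1, 2))) ≈ 108.92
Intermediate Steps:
Pow(Add(11864, Pow(Add(Function('T')(V), 29326), -1)), Rational(1, 2)) = Pow(Add(11864, Pow(Add(Pow(-61, 2), 29326), -1)), Rational(1, 2)) = Pow(Add(11864, Pow(Add(3721, 29326), -1)), Rational(1, 2)) = Pow(Add(11864, Pow(33047, -1)), Rational(1, 2)) = Pow(Add(11864, Rational(1, 33047)), Rational(1, 2)) = Pow(Rational(392069609, 33047), Rational(1, 2)) = Mul(Rational(1, 33047), Pow(12956724368623, Rational(1, 2)))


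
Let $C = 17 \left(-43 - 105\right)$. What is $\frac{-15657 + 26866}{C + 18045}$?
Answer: $\frac{11209}{15529} \approx 0.72181$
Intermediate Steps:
$C = -2516$ ($C = 17 \left(-148\right) = -2516$)
$\frac{-15657 + 26866}{C + 18045} = \frac{-15657 + 26866}{-2516 + 18045} = \frac{11209}{15529}$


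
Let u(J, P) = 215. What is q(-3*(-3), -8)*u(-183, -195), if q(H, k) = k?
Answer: -1720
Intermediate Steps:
q(-3*(-3), -8)*u(-183, -195) = -8*215 = -1720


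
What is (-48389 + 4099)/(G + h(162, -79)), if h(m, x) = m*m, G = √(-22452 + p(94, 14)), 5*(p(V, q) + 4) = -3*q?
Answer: -2905866900/1721925001 + 22145*I*√561610/1721925001 ≈ -1.6876 + 0.0096378*I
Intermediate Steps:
p(V, q) = -4 - 3*q/5 (p(V, q) = -4 + (-3*q)/5 = -4 - 3*q/5)
G = I*√561610/5 (G = √(-22452 + (-4 - ⅗*14)) = √(-22452 + (-4 - 42/5)) = √(-22452 - 62/5) = √(-112322/5) = I*√561610/5 ≈ 149.88*I)
h(m, x) = m²
(-48389 + 4099)/(G + h(162, -79)) = (-48389 + 4099)/(I*√561610/5 + 162²) = -44290/(I*√561610/5 + 26244) = -44290/(26244 + I*√561610/5)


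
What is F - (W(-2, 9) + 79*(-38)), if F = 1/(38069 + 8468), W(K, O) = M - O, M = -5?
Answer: 140355593/46537 ≈ 3016.0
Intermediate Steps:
W(K, O) = -5 - O
F = 1/46537 ≈ 2.1488e-5
F - (W(-2, 9) + 79*(-38)) = 1/46537 - ((-5 - 1*9) + 79*(-38)) = 1/46537 - ((-5 - 9) - 3002) = 1/46537 - (-14 - 3002) = 1/46537 - 1*(-3016) = 1/46537 + 3016 = 140355593/46537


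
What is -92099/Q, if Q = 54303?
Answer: -92099/54303 ≈ -1.6960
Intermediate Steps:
-92099/Q = -92099/54303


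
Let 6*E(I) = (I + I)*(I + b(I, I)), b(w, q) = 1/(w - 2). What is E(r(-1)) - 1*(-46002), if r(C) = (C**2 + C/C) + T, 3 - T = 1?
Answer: 46008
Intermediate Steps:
b(w, q) = 1/(-2 + w)
T = 2 (T = 3 - 1*1 = 3 - 1 = 2)
r(C) = 3 + C**2 (r(C) = (C**2 + C/C) + 2 = (C**2 + 1) + 2 = (1 + C**2) + 2 = 3 + C**2)
E(I) = I*(I + 1/(-2 + I))/3 (E(I) = ((I + I)*(I + 1/(-2 + I)))/6 = ((2*I)*(I + 1/(-2 + I)))/6 = (2*I*(I + 1/(-2 + I)))/6 = I*(I + 1/(-2 + I))/3)
E(r(-1)) - 1*(-46002) = (3 + (-1)**2)*(1 + (3 + (-1)**2)*(-2 + (3 + (-1)**2)))/(3*(-2 + (3 + (-1)**2))) - 1*(-46002) = (3 + 1)*(1 + (3 + 1)*(-2 + (3 + 1)))/(3*(-2 + (3 + 1))) + 46002 = (1/3)*4*(1 + 4*(-2 + 4))/(-2 + 4) + 46002 = (1/3)*4*(1 + 4*2)/2 + 46002 = (1/3)*4*(1/2)*(1 + 8) + 46002 = (1/3)*4*(1/2)*9 + 46002 = 6 + 46002 = 46008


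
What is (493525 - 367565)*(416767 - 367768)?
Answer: 6171914040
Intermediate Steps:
(493525 - 367565)*(416767 - 367768) = 125960*48999 = 6171914040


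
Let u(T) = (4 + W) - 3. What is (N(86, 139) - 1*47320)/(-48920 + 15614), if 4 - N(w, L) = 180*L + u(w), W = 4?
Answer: 72341/33306 ≈ 2.1720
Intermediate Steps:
u(T) = 5 (u(T) = (4 + 4) - 3 = 8 - 3 = 5)
N(w, L) = -1 - 180*L (N(w, L) = 4 - (180*L + 5) = 4 - (5 + 180*L) = 4 + (-5 - 180*L) = -1 - 180*L)
(N(86, 139) - 1*47320)/(-48920 + 15614) = ((-1 - 180*139) - 1*47320)/(-48920 + 15614) = ((-1 - 25020) - 47320)/(-33306) = (-25021 - 47320)*(-1/33306) = -72341*(-1/33306) = 72341/33306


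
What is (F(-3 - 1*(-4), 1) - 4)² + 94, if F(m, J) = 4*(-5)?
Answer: 670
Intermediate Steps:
F(m, J) = -20
(F(-3 - 1*(-4), 1) - 4)² + 94 = (-20 - 4)² + 94 = (-24)² + 94 = 576 + 94 = 670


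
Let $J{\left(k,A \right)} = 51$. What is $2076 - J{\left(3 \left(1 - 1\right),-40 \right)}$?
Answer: $2025$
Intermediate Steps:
$2076 - J{\left(3 \left(1 - 1\right),-40 \right)} = 2076 - 51 = 2025$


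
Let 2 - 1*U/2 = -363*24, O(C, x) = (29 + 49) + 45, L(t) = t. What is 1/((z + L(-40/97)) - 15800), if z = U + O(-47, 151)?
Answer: 97/169807 ≈ 0.00057124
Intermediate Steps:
O(C, x) = 123 (O(C, x) = 78 + 45 = 123)
U = 17428 (U = 4 - (-726)*24 = 4 - 2*(-8712) = 4 + 17424 = 17428)
z = 17551 (z = 17428 + 123 = 17551)
1/((z + L(-40/97)) - 15800) = 1/((17551 - 40/97) - 15800) = 1/(1702407/97 - 15800) = 1/(169807/97) = 97/169807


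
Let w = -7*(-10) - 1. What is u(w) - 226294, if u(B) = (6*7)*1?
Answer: -226252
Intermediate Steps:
w = 69 (w = 70 - 1 = 69)
u(B) = 42 (u(B) = 42*1 = 42)
u(w) - 226294 = 42 - 226294 = -226252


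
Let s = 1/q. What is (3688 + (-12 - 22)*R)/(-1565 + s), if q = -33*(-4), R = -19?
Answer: -572088/206579 ≈ -2.7693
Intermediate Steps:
q = 132
s = 1/132 ≈ 0.0075758
(3688 + (-12 - 22)*R)/(-1565 + s) = (3688 + (-12 - 22)*(-19))/(-1565 + 1/132) = (3688 - 34*(-19))/(-206579/132) = (3688 + 646)*(-132/206579) = 4334*(-132/206579) = -572088/206579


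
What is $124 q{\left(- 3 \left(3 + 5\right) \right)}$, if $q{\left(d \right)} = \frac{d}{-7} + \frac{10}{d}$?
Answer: $\frac{7843}{21} \approx 373.48$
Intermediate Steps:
$q{\left(d \right)} = \frac{10}{d} - \frac{d}{7}$ ($q{\left(d \right)} = d \left(- \frac{1}{7}\right) + \frac{10}{d} = - \frac{d}{7} + \frac{10}{d} = \frac{10}{d} - \frac{d}{7}$)
$124 q{\left(- 3 \left(3 + 5\right) \right)} = 124 \left(\frac{10}{\left(-3\right) \left(3 + 5\right)} - \frac{\left(-3\right) \left(3 + 5\right)}{7}\right) = 124 \left(\frac{10}{\left(-3\right) 8} - \frac{\left(-3\right) 8}{7}\right) = 124 \left(\frac{10}{-24} - - \frac{24}{7}\right) = 124 \left(10 \left(- \frac{1}{24}\right) + \frac{24}{7}\right) = 124 \left(- \frac{5}{12} + \frac{24}{7}\right) = 124 \cdot \frac{253}{84} = \frac{7843}{21}$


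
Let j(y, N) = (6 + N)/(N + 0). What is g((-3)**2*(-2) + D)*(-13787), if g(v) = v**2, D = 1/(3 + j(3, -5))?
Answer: -841131083/196 ≈ -4.2915e+6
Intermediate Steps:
j(y, N) = (6 + N)/N
D = 5/14 (D = 1/(3 + (6 - 5)/(-5)) = 1/(3 - 1/5*1) = 1/(3 - 1/5) = 1/(14/5) = 5/14 ≈ 0.35714)
g((-3)**2*(-2) + D)*(-13787) = ((-3)**2*(-2) + 5/14)**2*(-13787) = (9*(-2) + 5/14)**2*(-13787) = (-18 + 5/14)**2*(-13787) = (-247/14)**2*(-13787) = (61009/196)*(-13787) = -841131083/196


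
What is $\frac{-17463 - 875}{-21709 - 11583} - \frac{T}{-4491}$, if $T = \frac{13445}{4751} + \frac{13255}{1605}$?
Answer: $\frac{63080837889425}{114010016410206} \approx 0.55329$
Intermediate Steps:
$T = \frac{16910746}{1525071}$ ($T = 13445 \cdot \frac{1}{4751} + 13255 \cdot \frac{1}{1605} = \frac{13445}{4751} + \frac{2651}{321} = \frac{16910746}{1525071} \approx 11.089$)
$\frac{-17463 - 875}{-21709 - 11583} - \frac{T}{-4491} = \frac{-17463 - 875}{-21709 - 11583} - \frac{16910746}{1525071 \left(-4491\right)} = - \frac{18338}{-33292} - \frac{16910746}{1525071} \left(- \frac{1}{4491}\right) = \left(-18338\right) \left(- \frac{1}{33292}\right) - - \frac{16910746}{6849093861} = \frac{9169}{16646} + \frac{16910746}{6849093861} = \frac{63080837889425}{114010016410206}$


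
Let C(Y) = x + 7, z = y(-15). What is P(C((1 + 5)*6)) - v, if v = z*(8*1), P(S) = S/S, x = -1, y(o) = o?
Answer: 121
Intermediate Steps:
z = -15
C(Y) = 6 (C(Y) = -1 + 7 = 6)
P(S) = 1
v = -120 ≈ -120.00
P(C((1 + 5)*6)) - v = 1 - 1*(-120) = 1 + 120 = 121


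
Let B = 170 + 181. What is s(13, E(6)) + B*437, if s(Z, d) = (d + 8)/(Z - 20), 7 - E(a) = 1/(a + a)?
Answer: 12884329/84 ≈ 1.5338e+5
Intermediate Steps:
E(a) = 7 - 1/(2*a) (E(a) = 7 - 1/(a + a) = 7 - 1/(2*a))
s(Z, d) = (8 + d)/(-20 + Z)
B = 351
s(13, E(6)) + B*437 = (8 + (7 - ½/6))/(-20 + 13) + 351*437 = (8 + (7 - ½*⅙))/(-7) + 153387 = -(8 + (7 - 1/12))/7 + 153387 = -(8 + 83/12)/7 + 153387 = -⅐*179/12 + 153387 = -179/84 + 153387 = 12884329/84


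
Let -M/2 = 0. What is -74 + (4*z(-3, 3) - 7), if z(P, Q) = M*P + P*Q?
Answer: -117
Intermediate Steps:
M = 0 (M = -2*0 = 0)
z(P, Q) = P*Q (z(P, Q) = 0*P + P*Q = 0 + P*Q = P*Q)
-74 + (4*z(-3, 3) - 7) = -74 + (4*(-3*3) - 7) = -74 + (4*(-9) - 7) = -74 + (-36 - 7) = -74 - 43 = -117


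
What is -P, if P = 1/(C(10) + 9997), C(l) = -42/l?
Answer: -5/49964 ≈ -0.00010007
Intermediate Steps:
P = 5/49964 (P = 1/(-42/10 + 9997) = 1/(-42*1/10 + 9997) = 1/(-21/5 + 9997) = 1/(49964/5) = 5/49964 ≈ 0.00010007)
-P = -1*5/49964 = -5/49964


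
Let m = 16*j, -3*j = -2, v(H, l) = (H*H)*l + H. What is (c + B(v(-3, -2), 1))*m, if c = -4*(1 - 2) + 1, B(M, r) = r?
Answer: 64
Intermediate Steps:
v(H, l) = H + l*H² (v(H, l) = H²*l + H = l*H² + H = H + l*H²)
j = ⅔ (j = -⅓*(-2) = ⅔ ≈ 0.66667)
c = 5 (c = -4*(-1) + 1 = 4 + 1 = 5)
m = 32/3 (m = 16*(⅔) = 32/3 ≈ 10.667)
(c + B(v(-3, -2), 1))*m = (5 + 1)*(32/3) = 6*(32/3) = 64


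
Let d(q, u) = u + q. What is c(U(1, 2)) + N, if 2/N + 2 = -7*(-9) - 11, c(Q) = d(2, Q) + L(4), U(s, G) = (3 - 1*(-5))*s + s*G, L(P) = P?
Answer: 401/25 ≈ 16.040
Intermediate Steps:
d(q, u) = q + u
U(s, G) = 8*s + G*s (U(s, G) = (3 + 5)*s + G*s = 8*s + G*s)
c(Q) = 6 + Q (c(Q) = (2 + Q) + 4 = 6 + Q)
N = 1/25 (N = 2/(-2 + (-7*(-9) - 11)) = 2/(-2 + (63 - 11)) = 2/(-2 + 52) = 2/50 = 2*(1/50) = 1/25 ≈ 0.040000)
c(U(1, 2)) + N = (6 + 1*(8 + 2)) + 1/25 = (6 + 1*10) + 1/25 = (6 + 10) + 1/25 = 16 + 1/25 = 401/25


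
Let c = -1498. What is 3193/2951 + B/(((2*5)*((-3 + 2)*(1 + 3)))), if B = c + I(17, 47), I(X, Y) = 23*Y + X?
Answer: 32703/2951 ≈ 11.082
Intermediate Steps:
I(X, Y) = X + 23*Y
B = -400 (B = -1498 + (17 + 23*47) = -1498 + (17 + 1081) = -1498 + 1098 = -400)
3193/2951 + B/(((2*5)*((-3 + 2)*(1 + 3)))) = 3193/2951 - 400*1/(10*(1 + 3)*(-3 + 2)) = 3193*(1/2951) - 400/(10*(-1*4)) = 3193/2951 - 400/(10*(-4)) = 3193/2951 - 400/(-40) = 3193/2951 - 400*(-1/40) = 3193/2951 + 10 = 32703/2951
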